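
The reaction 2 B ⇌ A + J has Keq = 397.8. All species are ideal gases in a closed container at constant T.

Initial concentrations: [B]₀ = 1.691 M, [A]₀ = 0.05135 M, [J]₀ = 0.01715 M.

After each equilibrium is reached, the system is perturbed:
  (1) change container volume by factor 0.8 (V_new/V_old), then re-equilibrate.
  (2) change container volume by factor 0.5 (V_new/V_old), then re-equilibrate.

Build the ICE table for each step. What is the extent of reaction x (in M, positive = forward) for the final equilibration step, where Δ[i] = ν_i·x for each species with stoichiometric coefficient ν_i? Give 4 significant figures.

x = 0 M

Q₀ = 3.0798e-04 vs Keq = 397.8 ⇒ Q<K, forward
Step 1:
                   B          A          J
  I            1.691    0.05135    0.01715
  C           -1.648      0.824      0.824
  E          0.04302     0.8753     0.8411
  solve Keq expr → x = 0.824; check Q = 397.8
Then change container volume by factor 0.8 (V_new/V_old).
Step 2:
                   B          A          J
  I          0.05378      1.094      1.051
  C                0          0          0
  E          0.05378      1.094      1.051
  solve Keq expr → x = 0; check Q = 397.8
Then change container volume by factor 0.5 (V_new/V_old).
Step 3:
                   B          A          J
  I           0.1076      2.188      2.103
  C                0          0          0
  E           0.1076      2.188      2.103
  solve Keq expr → x = 0; check Q = 397.8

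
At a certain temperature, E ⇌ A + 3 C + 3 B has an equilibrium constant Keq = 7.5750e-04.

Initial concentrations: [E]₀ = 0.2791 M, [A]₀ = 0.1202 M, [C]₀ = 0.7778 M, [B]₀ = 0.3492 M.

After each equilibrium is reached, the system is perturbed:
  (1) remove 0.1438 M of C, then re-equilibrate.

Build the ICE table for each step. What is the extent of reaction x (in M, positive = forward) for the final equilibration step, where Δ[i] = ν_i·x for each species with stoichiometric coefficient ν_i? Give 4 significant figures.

Q₀ = 0.008629 vs Keq = 7.5750e-04 ⇒ Q>K, reverse
Step 1:
                   E          A          C          B
  init        0.2791     0.1202     0.7778     0.3492
  Δ          0.04186   -0.04186    -0.1256    -0.1256
  eq           0.321    0.07834     0.6522     0.2236
  solve Keq expr → x = -0.04186; check Q = 7.5750e-04
Then remove 0.1438 M of C.
Step 2:
                   E          A          C          B
  init         0.321    0.07834     0.5084     0.2236
  Δ         -0.01069    0.01069    0.03207    0.03207
  eq          0.3103    0.08903     0.5405     0.2557
  solve Keq expr → x = 0.01069; check Q = 7.5750e-04

x = 0.01069 M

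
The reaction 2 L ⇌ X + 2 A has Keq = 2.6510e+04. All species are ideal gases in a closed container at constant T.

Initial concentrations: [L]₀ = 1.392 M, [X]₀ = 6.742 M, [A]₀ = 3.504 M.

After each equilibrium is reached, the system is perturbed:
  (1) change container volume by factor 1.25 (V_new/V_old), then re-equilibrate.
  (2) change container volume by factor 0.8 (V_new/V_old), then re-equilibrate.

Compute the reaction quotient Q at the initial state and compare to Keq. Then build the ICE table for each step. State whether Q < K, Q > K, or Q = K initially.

Q₀ = 42.72; Q < K (proceeds forward)

Q₀ = 42.72 vs Keq = 2.6510e+04 ⇒ Q<K, forward
Step 1:
                   L          X          A
  init         1.392      6.742      3.504
  Δ           -1.312     0.6558      1.312
  eq         0.08044      7.398      4.816
  solve Keq expr → x = 0.6558; check Q = 2.6510e+04
Then change container volume by factor 1.25 (V_new/V_old).
Step 2:
                   L          X          A
  init       0.06435      5.918      3.852
  Δ        -0.006678   0.003339   0.006678
  eq         0.05768      5.922      3.859
  solve Keq expr → x = 0.003339; check Q = 2.6510e+04
Then change container volume by factor 0.8 (V_new/V_old).
Step 3:
                   L          X          A
  init        0.0721      7.402      4.824
  Δ         0.008348  -0.004174  -0.008348
  eq         0.08044      7.398      4.816
  solve Keq expr → x = -0.004174; check Q = 2.6510e+04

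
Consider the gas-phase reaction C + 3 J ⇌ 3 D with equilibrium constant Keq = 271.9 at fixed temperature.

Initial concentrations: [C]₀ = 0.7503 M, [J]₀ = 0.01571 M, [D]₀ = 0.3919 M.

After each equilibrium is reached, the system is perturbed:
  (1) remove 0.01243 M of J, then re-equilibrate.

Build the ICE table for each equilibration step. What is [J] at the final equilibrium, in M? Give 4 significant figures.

Q₀ = 2.0690e+04 vs Keq = 271.9 ⇒ Q>K, reverse
Step 1:
                  C         J         D
  I          0.7503   0.01571    0.3919
  C         0.01439   0.04316  -0.04316
  E          0.7647   0.05887    0.3487
  solve Keq expr → x = -0.01439; check Q = 271.9
Then remove 0.01243 M of J.
Step 2:
                  C         J         D
  I          0.7647   0.04644    0.3487
  C         0.00352   0.01056  -0.01056
  E          0.7682     0.057    0.3382
  solve Keq expr → x = -0.00352; check Q = 271.9

[J]_eq = 0.057 M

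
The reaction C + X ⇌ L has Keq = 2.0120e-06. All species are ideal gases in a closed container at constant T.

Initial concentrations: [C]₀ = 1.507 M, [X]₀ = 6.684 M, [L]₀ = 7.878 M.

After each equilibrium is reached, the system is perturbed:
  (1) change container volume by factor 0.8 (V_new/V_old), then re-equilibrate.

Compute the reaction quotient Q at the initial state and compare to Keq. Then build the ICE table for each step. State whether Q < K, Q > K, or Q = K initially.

Q₀ = 0.7821; Q > K (proceeds reverse)

Q₀ = 0.7821 vs Keq = 2.0120e-06 ⇒ Q>K, reverse
Step 1:
                   C          X          L
  init         1.507      6.684      7.878
  Δ            7.878      7.878     -7.878
  eq           9.385      14.56 2.7496e-04
  solve Keq expr → x = -7.878; check Q = 2.0120e-06
Then change container volume by factor 0.8 (V_new/V_old).
Step 2:
                   C          X          L
  init         11.73       18.2 3.4369e-04
  Δ       -8.5918e-05 -8.5918e-05 8.5918e-05
  eq           11.73       18.2 4.2961e-04
  solve Keq expr → x = 8.5918e-05; check Q = 2.0120e-06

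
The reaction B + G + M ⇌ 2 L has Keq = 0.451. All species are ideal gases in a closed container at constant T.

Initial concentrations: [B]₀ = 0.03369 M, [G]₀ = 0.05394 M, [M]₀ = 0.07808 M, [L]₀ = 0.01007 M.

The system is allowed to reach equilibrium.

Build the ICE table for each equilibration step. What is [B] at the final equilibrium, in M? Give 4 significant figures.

Q₀ = 0.7147 vs Keq = 0.451 ⇒ Q>K, reverse
Step 1:
                   B          G          M          L
  init       0.03369    0.05394    0.07808    0.01007
  Δ       9.2227e-04 9.2227e-04 9.2227e-04  -0.001845
  eq         0.03461    0.05486      0.079   0.008225
  solve Keq expr → x = -9.2227e-04; check Q = 0.451

[B]_eq = 0.03461 M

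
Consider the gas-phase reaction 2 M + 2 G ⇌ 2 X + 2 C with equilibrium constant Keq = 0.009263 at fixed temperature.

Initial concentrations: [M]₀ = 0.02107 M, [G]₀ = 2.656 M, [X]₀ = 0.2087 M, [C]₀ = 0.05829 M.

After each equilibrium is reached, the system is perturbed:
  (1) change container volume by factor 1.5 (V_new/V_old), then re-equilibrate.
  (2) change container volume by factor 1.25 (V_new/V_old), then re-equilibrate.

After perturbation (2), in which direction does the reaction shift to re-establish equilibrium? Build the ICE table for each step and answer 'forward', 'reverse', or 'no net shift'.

Q₀ = 0.04726 vs Keq = 0.009263 ⇒ Q>K, reverse
Step 1:
                  M         G         X         C
  I         0.02107     2.656    0.2087   0.05829
  C         0.01322   0.01322  -0.01322  -0.01322
  E         0.03429     2.669    0.1955   0.04507
  solve Keq expr → x = -0.006611; check Q = 0.009263
Then change container volume by factor 1.5 (V_new/V_old).
Step 2:
                  M         G         X         C
  I         0.02286     1.779    0.1303   0.03004
  C               0         0         0         0
  E         0.02286     1.779    0.1303   0.03004
  solve Keq expr → x = 0; check Q = 0.009263
Then change container volume by factor 1.25 (V_new/V_old).
Step 3:
                  M         G         X         C
  I         0.01829     1.424    0.1043   0.02404
  C               0         0         0         0
  E         0.01829     1.424    0.1043   0.02404
  solve Keq expr → x = 0; check Q = 0.009263

Direction: no net shift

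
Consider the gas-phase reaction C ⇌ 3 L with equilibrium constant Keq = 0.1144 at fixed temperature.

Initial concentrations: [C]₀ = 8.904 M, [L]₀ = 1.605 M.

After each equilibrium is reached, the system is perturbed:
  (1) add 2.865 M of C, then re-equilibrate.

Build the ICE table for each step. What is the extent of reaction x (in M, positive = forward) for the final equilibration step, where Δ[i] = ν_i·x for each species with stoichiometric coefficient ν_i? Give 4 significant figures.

Q₀ = 0.4643 vs Keq = 0.1144 ⇒ Q>K, reverse
Step 1:
                  C         L
  init        8.904     1.605
  Δ          0.1972   -0.5915
  eq          9.101     1.014
  solve Keq expr → x = -0.1972; check Q = 0.1144
Then add 2.865 M of C.
Step 2:
                  C         L
  init        11.97     1.014
  Δ        -0.03194   0.09582
  eq          11.93     1.109
  solve Keq expr → x = 0.03194; check Q = 0.1144

x = 0.03194 M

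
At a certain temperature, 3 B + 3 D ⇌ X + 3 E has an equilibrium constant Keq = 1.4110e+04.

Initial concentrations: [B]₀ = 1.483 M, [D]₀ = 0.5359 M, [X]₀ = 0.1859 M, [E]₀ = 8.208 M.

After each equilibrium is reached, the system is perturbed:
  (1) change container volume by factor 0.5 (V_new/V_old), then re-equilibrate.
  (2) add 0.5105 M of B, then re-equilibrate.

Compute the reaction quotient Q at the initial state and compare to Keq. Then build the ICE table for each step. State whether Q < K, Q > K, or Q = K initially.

Q₀ = 204.8 vs Keq = 1.4110e+04 ⇒ Q<K, forward
Step 1:
                  B         D         X         E
  init        1.483    0.5359    0.1859     8.208
  Δ         -0.3313   -0.3313    0.1104    0.3313
  eq          1.152    0.2046    0.2963     8.539
  solve Keq expr → x = 0.1104; check Q = 1.4110e+04
Then change container volume by factor 0.5 (V_new/V_old).
Step 2:
                  B         D         X         E
  init        2.303    0.4091    0.5927     17.08
  Δ         -0.1278   -0.1278    0.0426    0.1278
  eq          2.176    0.2814    0.6353     17.21
  solve Keq expr → x = 0.0426; check Q = 1.4110e+04
Then add 0.5105 M of B.
Step 3:
                  B         D         X         E
  init        2.686    0.2814    0.6353     17.21
  Δ         -0.0469   -0.0469   0.01563    0.0469
  eq          2.639    0.2345    0.6509     17.25
  solve Keq expr → x = 0.01563; check Q = 1.4110e+04

Q₀ = 204.8; Q < K (proceeds forward)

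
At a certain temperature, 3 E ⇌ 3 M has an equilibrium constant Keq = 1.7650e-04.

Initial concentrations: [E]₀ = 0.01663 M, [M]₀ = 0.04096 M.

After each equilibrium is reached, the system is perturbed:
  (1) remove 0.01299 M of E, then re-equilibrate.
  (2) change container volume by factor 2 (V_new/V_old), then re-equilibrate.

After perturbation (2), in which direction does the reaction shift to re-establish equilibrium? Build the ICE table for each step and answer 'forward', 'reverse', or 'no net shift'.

Q₀ = 14.94 vs Keq = 1.7650e-04 ⇒ Q>K, reverse
Step 1:
                  E         M
  init      0.01663   0.04096
  Δ          0.0379   -0.0379
  eq        0.05453  0.003059
  solve Keq expr → x = -0.01263; check Q = 1.7650e-04
Then remove 0.01299 M of E.
Step 2:
                  E         M
  init      0.04154  0.003059
  Δ       6.8996e-04 -6.8996e-04
  eq        0.04223  0.002369
  solve Keq expr → x = -2.2999e-04; check Q = 1.7650e-04
Then change container volume by factor 2 (V_new/V_old).
Step 3:
                  E         M
  init      0.02112  0.001184
  Δ               0         0
  eq        0.02112  0.001184
  solve Keq expr → x = 0; check Q = 1.7650e-04

Direction: no net shift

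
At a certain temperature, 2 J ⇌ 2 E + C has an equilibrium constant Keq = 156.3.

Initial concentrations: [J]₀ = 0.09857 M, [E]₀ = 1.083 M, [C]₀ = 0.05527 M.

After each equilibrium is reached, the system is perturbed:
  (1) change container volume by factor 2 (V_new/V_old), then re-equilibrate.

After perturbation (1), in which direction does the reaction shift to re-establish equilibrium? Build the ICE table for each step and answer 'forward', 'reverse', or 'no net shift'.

Direction: forward

Q₀ = 6.672 vs Keq = 156.3 ⇒ Q<K, forward
Step 1:
                  J         E         C
  I         0.09857     1.083   0.05527
  C        -0.07078   0.07078   0.03539
  E         0.02779     1.154   0.09066
  solve Keq expr → x = 0.03539; check Q = 156.3
Then change container volume by factor 2 (V_new/V_old).
Step 2:
                  J         E         C
  I         0.01389    0.5769   0.04533
  C         -0.0038    0.0038    0.0019
  E         0.01009    0.5807   0.04723
  solve Keq expr → x = 0.0019; check Q = 156.3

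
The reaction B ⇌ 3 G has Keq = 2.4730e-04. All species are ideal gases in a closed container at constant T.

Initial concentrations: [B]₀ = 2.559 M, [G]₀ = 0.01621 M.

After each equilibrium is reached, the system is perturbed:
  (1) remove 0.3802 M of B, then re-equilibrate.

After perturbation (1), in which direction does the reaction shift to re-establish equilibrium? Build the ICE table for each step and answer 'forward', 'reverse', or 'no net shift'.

Direction: reverse

Q₀ = 1.6645e-06 vs Keq = 2.4730e-04 ⇒ Q<K, forward
Step 1:
                    B           G
  Initial       2.559     0.01621
  Change     -0.02313     0.06939
  Equil         2.536      0.0856
  solve Keq expr → x = 0.02313; check Q = 2.4730e-04
Then remove 0.3802 M of B.
Step 2:
                    B           G
  Initial       2.156      0.0856
  Change     0.001498   -0.004493
  Equil         2.157      0.0811
  solve Keq expr → x = -0.001498; check Q = 2.4730e-04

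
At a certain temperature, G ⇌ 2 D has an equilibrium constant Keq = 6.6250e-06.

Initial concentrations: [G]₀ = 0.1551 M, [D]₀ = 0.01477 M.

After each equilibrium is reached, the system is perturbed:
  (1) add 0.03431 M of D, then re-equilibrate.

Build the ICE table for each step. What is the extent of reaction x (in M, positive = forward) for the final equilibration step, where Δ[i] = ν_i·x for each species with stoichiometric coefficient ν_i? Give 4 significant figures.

Q₀ = 0.001407 vs Keq = 6.6250e-06 ⇒ Q>K, reverse
Step 1:
                   G          D
  Initial     0.1551    0.01477
  Change    0.006867   -0.01373
  Equil        0.162   0.001036
  solve Keq expr → x = -0.006867; check Q = 6.6250e-06
Then add 0.03431 M of D.
Step 2:
                   G          D
  Initial      0.162    0.03535
  Change     0.01713   -0.03426
  Equil       0.1791   0.001089
  solve Keq expr → x = -0.01713; check Q = 6.6250e-06

x = -0.01713 M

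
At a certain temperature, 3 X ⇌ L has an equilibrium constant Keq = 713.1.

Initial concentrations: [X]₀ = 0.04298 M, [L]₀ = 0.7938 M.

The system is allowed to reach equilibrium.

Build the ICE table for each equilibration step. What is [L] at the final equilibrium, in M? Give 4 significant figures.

Q₀ = 9998 vs Keq = 713.1 ⇒ Q>K, reverse
Step 1:
                   X          L
  Initial    0.04298     0.7938
  Change     0.05978   -0.01993
  Equil       0.1028     0.7739
  solve Keq expr → x = -0.01993; check Q = 713.1

[L]_eq = 0.7739 M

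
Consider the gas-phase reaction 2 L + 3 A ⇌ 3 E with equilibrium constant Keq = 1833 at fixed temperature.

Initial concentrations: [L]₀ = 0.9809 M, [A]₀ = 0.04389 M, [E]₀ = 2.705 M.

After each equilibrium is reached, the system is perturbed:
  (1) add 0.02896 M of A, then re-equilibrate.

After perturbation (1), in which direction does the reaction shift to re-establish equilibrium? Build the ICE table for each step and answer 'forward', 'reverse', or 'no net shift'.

Direction: forward

Q₀ = 2.4331e+05 vs Keq = 1833 ⇒ Q>K, reverse
Step 1:
                    L           A           E
  I            0.9809     0.04389       2.705
  C            0.1025      0.1537     -0.1537
  E             1.083      0.1976       2.551
  solve Keq expr → x = -0.05125; check Q = 1833
Then add 0.02896 M of A.
Step 2:
                    L           A           E
  I             1.083      0.2266       2.551
  C          -0.01664    -0.02496     0.02496
  E             1.067      0.2016       2.576
  solve Keq expr → x = 0.008319; check Q = 1833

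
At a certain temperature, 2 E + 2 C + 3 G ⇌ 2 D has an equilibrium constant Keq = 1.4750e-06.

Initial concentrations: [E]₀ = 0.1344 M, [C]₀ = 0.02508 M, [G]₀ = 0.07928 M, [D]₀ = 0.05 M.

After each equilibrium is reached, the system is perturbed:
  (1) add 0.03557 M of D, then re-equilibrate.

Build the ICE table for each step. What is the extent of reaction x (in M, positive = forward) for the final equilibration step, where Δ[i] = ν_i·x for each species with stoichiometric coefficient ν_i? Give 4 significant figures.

x = -0.01778 M

Q₀ = 4.4157e+05 vs Keq = 1.4750e-06 ⇒ Q>K, reverse
Step 1:
                  E         C         G         D
  init       0.1344   0.02508   0.07928      0.05
  Δ            0.05      0.05     0.075     -0.05
  eq         0.1844   0.07508    0.1543 1.0189e-06
  solve Keq expr → x = -0.025; check Q = 1.4750e-06
Then add 0.03557 M of D.
Step 2:
                  E         C         G         D
  init       0.1844   0.07508    0.1543   0.03557
  Δ         0.03557   0.03557   0.05335  -0.03557
  eq           0.22    0.1106    0.2076 2.7966e-06
  solve Keq expr → x = -0.01778; check Q = 1.4750e-06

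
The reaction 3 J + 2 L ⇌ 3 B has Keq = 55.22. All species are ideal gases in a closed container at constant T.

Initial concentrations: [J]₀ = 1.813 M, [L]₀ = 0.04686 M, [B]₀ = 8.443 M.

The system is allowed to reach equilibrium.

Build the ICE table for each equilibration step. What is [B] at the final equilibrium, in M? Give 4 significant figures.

[B]_eq = 7.563 M

Q₀ = 4.5993e+04 vs Keq = 55.22 ⇒ Q>K, reverse
Step 1:
                  J         L         B
  init        1.813   0.04686     8.443
  Δ          0.8798    0.5866   -0.8798
  eq          2.693    0.6334     7.563
  solve Keq expr → x = -0.2933; check Q = 55.22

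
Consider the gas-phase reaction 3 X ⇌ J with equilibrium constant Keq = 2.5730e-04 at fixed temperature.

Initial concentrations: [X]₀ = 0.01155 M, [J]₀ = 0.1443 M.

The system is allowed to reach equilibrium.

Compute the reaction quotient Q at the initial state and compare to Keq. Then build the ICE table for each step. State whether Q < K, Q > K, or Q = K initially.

Q₀ = 9.3653e+04 vs Keq = 2.5730e-04 ⇒ Q>K, reverse
Step 1:
                  X         J
  init      0.01155    0.1443
  Δ          0.4328   -0.1443
  eq         0.4444 2.2579e-05
  solve Keq expr → x = -0.1443; check Q = 2.5730e-04

Q₀ = 9.3653e+04; Q > K (proceeds reverse)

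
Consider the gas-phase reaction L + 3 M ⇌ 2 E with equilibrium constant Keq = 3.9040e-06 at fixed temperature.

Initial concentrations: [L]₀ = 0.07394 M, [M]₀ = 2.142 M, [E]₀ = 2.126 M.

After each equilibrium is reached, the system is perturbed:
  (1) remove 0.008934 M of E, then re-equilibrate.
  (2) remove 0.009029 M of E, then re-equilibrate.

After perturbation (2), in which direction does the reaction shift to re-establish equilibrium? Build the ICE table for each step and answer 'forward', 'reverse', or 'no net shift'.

Q₀ = 6.22 vs Keq = 3.9040e-06 ⇒ Q>K, reverse
Step 1:
                   L          M          E
  init       0.07394      2.142      2.126
  Δ             1.05      3.151       -2.1
  eq           1.124      5.293    0.02551
  solve Keq expr → x = -1.05; check Q = 3.9040e-06
Then remove 0.008934 M of E.
Step 2:
                   L          M          E
  init         1.124      5.293    0.01658
  Δ        -0.004395   -0.01318   0.008789
  eq            1.12       5.28    0.02536
  solve Keq expr → x = 0.004395; check Q = 3.9040e-06
Then remove 0.009029 M of E.
Step 3:
                   L          M          E
  init          1.12       5.28    0.01634
  Δ        -0.004441   -0.01332   0.008883
  eq           1.115      5.266    0.02522
  solve Keq expr → x = 0.004441; check Q = 3.9040e-06

Direction: forward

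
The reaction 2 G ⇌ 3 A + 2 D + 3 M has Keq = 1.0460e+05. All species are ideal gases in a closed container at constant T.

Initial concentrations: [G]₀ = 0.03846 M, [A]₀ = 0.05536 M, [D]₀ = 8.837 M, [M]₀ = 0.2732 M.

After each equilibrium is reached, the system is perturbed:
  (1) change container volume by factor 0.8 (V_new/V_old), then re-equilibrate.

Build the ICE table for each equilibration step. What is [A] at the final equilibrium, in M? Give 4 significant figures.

Q₀ = 0.1827 vs Keq = 1.0460e+05 ⇒ Q<K, forward
Step 1:
                  G         A         D         M
  init      0.03846   0.05536     8.837    0.2732
  Δ        -0.03826   0.05739   0.03826   0.05739
  eq      1.9749e-04    0.1128     8.875    0.3306
  solve Keq expr → x = 0.01913; check Q = 1.0460e+05
Then change container volume by factor 0.8 (V_new/V_old).
Step 2:
                  G         A         D         M
  init    2.4687e-04    0.1409     11.09    0.4132
  Δ       2.3289e-04 -3.4933e-04 -2.3289e-04 -3.4933e-04
  eq      4.7975e-04    0.1406     11.09    0.4129
  solve Keq expr → x = -1.1644e-04; check Q = 1.0460e+05

[A]_eq = 0.1406 M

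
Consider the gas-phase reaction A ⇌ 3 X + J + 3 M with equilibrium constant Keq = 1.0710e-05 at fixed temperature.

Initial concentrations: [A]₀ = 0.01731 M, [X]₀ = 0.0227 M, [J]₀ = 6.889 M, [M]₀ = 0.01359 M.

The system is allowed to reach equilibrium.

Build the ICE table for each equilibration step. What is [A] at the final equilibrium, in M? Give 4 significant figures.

[A]_eq = 0.007438 M

Q₀ = 1.1684e-08 vs Keq = 1.0710e-05 ⇒ Q<K, forward
Step 1:
                   A          X          J          M
  init       0.01731     0.0227      6.889    0.01359
  Δ        -0.009872    0.02962   0.009872    0.02962
  eq        0.007438    0.05232      6.899    0.04321
  solve Keq expr → x = 0.009872; check Q = 1.0710e-05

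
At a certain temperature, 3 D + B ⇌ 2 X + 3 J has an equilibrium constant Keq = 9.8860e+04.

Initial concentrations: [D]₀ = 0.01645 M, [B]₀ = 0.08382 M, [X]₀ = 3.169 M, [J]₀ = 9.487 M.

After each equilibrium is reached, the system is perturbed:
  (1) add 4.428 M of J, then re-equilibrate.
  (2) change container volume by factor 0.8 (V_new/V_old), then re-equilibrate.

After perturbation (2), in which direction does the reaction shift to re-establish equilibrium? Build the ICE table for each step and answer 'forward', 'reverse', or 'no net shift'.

Q₀ = 2.2982e+10 vs Keq = 9.8860e+04 ⇒ Q>K, reverse
Step 1:
                    D           B           X           J
  Initial     0.01645     0.08382       3.169       9.487
  Change       0.5714      0.1905     -0.3809     -0.5714
  Equil        0.5879      0.2743       2.788       8.916
  solve Keq expr → x = -0.1905; check Q = 9.8860e+04
Then add 4.428 M of J.
Step 2:
                    D           B           X           J
  Initial      0.5879      0.2743       2.788       13.34
  Change       0.1946     0.06488     -0.1298     -0.1946
  Equil        0.7825      0.3392       2.658       13.15
  solve Keq expr → x = -0.06488; check Q = 9.8860e+04
Then change container volume by factor 0.8 (V_new/V_old).
Step 3:
                    D           B           X           J
  Initial      0.9781       0.424       3.323       16.44
  Change      0.05134     0.01711    -0.03423    -0.05134
  Equil         1.029      0.4411       3.289       16.38
  solve Keq expr → x = -0.01711; check Q = 9.8860e+04

Direction: reverse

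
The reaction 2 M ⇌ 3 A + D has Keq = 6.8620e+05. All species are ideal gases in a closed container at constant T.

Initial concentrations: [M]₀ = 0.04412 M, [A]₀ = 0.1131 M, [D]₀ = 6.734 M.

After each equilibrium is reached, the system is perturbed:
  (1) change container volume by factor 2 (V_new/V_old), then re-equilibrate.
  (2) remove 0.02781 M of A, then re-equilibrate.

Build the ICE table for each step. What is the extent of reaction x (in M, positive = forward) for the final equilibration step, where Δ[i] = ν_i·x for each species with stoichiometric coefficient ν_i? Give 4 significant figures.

Q₀ = 5.005 vs Keq = 6.8620e+05 ⇒ Q<K, forward
Step 1:
                  M         A         D
  I         0.04412    0.1131     6.734
  C        -0.04388   0.06582   0.02194
  E       2.3748e-04    0.1789     6.756
  solve Keq expr → x = 0.02194; check Q = 6.8620e+05
Then change container volume by factor 2 (V_new/V_old).
Step 2:
                  M         A         D
  I       1.1874e-04   0.08946     3.378
  C       -5.9280e-05 8.8920e-05 2.9640e-05
  E       5.9458e-05   0.08955     3.378
  solve Keq expr → x = 2.9640e-05; check Q = 6.8620e+05
Then remove 0.02781 M of A.
Step 3:
                  M         A         D
  I       5.9458e-05   0.06174     3.378
  C       -2.5388e-05 3.8082e-05 1.2694e-05
  E       3.4069e-05   0.06178     3.378
  solve Keq expr → x = 1.2694e-05; check Q = 6.8620e+05

x = 1.2694e-05 M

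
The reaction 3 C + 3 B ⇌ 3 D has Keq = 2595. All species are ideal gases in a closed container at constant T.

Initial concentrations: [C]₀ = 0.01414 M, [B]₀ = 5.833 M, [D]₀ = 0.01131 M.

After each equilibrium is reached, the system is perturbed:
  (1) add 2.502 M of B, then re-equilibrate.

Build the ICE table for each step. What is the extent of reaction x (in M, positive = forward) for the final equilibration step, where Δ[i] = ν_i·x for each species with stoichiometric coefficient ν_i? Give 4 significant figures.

x = 3.1230e-05 M

Q₀ = 0.002578 vs Keq = 2595 ⇒ Q<K, forward
Step 1:
                  C         B         D
  I         0.01414     5.833   0.01131
  C        -0.01383  -0.01383   0.01383
  E       3.1433e-04     5.819   0.02514
  solve Keq expr → x = 0.004609; check Q = 2595
Then add 2.502 M of B.
Step 2:
                  C         B         D
  I       3.1433e-04     8.321   0.02514
  C       -9.3690e-05 -9.3690e-05 9.3690e-05
  E       2.2064e-04     8.321   0.02523
  solve Keq expr → x = 3.1230e-05; check Q = 2595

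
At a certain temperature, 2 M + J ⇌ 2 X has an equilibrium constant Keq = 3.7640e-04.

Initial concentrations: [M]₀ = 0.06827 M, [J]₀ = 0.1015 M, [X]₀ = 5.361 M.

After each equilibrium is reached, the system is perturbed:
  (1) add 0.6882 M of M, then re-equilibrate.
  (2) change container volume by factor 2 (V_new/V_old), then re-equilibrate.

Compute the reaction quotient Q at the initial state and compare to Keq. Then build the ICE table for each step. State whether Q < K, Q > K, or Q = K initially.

Q₀ = 6.0753e+04 vs Keq = 3.7640e-04 ⇒ Q>K, reverse
Step 1:
                  M         J         X
  I         0.06827    0.1015     5.361
  C           5.193     2.597    -5.193
  E           5.262     2.698    0.1677
  solve Keq expr → x = -2.597; check Q = 3.7640e-04
Then add 0.6882 M of M.
Step 2:
                  M         J         X
  I            5.95     2.698    0.1677
  C         -0.0209  -0.01045    0.0209
  E           5.929     2.688    0.1886
  solve Keq expr → x = 0.01045; check Q = 3.7640e-04
Then change container volume by factor 2 (V_new/V_old).
Step 3:
                  M         J         X
  I           2.964     1.344   0.09429
  C         0.02668   0.01334  -0.02668
  E           2.991     1.357   0.06761
  solve Keq expr → x = -0.01334; check Q = 3.7640e-04

Q₀ = 6.0753e+04; Q > K (proceeds reverse)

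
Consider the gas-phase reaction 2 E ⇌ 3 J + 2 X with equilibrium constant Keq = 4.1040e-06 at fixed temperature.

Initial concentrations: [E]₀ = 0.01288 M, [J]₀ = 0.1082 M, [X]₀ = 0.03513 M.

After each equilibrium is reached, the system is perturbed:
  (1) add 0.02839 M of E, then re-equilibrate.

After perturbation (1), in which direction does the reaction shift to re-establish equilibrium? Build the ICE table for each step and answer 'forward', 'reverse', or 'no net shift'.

Direction: forward

Q₀ = 0.009423 vs Keq = 4.1040e-06 ⇒ Q>K, reverse
Step 1:
                  E         J         X
  Initial   0.01288    0.1082   0.03513
  Change    0.02974  -0.04462  -0.02974
  Equil     0.04262   0.06358  0.005386
  solve Keq expr → x = -0.01487; check Q = 4.1040e-06
Then add 0.02839 M of E.
Step 2:
                  E         J         X
  Initial   0.07101   0.06358  0.005386
  Change  -0.002542  0.003813  0.002542
  Equil     0.06847    0.0674  0.007928
  solve Keq expr → x = 0.001271; check Q = 4.1040e-06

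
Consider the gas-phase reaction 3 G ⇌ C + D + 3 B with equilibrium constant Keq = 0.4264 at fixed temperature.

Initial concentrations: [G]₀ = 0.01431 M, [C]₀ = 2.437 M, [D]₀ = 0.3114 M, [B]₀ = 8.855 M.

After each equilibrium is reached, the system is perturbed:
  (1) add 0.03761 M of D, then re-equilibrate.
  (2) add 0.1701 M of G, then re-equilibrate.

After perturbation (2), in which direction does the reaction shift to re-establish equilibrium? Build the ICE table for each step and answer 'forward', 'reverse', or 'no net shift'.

Direction: forward

Q₀ = 1.7981e+08 vs Keq = 0.4264 ⇒ Q>K, reverse
Step 1:
                    G           C           D           B
  I           0.01431       2.437      0.3114       8.855
  C            0.9332     -0.3111     -0.3111     -0.9332
  E            0.9475       2.126  3.4316e-04       7.922
  solve Keq expr → x = -0.3111; check Q = 0.4264
Then add 0.03761 M of D.
Step 2:
                    G           C           D           B
  I            0.9475       2.126     0.03795       7.922
  C            0.1123    -0.03744    -0.03744     -0.1123
  E              1.06       2.089  5.1027e-04        7.81
  solve Keq expr → x = -0.03744; check Q = 0.4264
Then add 0.1701 M of G.
Step 3:
                    G           C           D           B
  I              1.23       2.089  5.1027e-04        7.81
  C       -8.5561e-04  2.8520e-04  2.8520e-04  8.5561e-04
  E             1.229       2.089  7.9547e-04        7.81
  solve Keq expr → x = 2.8520e-04; check Q = 0.4264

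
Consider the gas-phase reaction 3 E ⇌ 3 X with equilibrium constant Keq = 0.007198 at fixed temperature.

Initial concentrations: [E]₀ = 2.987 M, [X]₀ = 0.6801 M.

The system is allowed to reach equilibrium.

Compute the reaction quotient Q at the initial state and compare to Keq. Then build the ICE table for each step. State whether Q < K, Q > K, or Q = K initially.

Q₀ = 0.0118; Q > K (proceeds reverse)

Q₀ = 0.0118 vs Keq = 0.007198 ⇒ Q>K, reverse
Step 1:
                  E         X
  I           2.987    0.6801
  C         0.08664  -0.08664
  E           3.074    0.5935
  solve Keq expr → x = -0.02888; check Q = 0.007198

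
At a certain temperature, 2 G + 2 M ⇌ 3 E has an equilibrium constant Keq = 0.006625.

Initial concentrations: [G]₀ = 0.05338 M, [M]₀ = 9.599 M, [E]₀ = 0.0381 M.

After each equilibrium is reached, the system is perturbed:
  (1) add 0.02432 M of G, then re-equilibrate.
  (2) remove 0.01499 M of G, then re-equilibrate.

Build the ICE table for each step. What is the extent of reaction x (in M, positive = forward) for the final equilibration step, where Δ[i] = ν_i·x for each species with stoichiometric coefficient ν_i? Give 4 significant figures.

x = -0.004 M

Q₀ = 2.1065e-04 vs Keq = 0.006625 ⇒ Q<K, forward
Step 1:
                    G           M           E
  I           0.05338       9.599      0.0381
  C          -0.02595    -0.02595     0.03892
  E           0.02743       9.573     0.07702
  solve Keq expr → x = 0.01297; check Q = 0.006625
Then add 0.02432 M of G.
Step 2:
                    G           M           E
  I           0.05175       9.573     0.07702
  C          -0.01311    -0.01311     0.01967
  E           0.03864        9.56     0.09669
  solve Keq expr → x = 0.006557; check Q = 0.006625
Then remove 0.01499 M of G.
Step 3:
                    G           M           E
  I           0.02365        9.56     0.09669
  C          0.007999    0.007999      -0.012
  E           0.03165       9.568     0.08469
  solve Keq expr → x = -0.004; check Q = 0.006625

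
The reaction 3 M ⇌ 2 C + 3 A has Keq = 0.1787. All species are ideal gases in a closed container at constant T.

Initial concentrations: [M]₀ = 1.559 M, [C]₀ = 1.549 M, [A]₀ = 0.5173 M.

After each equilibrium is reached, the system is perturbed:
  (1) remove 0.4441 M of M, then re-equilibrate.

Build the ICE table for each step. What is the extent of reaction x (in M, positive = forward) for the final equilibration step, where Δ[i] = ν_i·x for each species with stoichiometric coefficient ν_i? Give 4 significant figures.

Q₀ = 0.08766 vs Keq = 0.1787 ⇒ Q<K, forward
Step 1:
                   M          C          A
  Initial      1.559      1.549     0.5173
  Change    -0.08702    0.05801    0.08702
  Equil        1.472      1.607     0.6043
  solve Keq expr → x = 0.02901; check Q = 0.1787
Then remove 0.4441 M of M.
Step 2:
                   M          C          A
  Initial      1.028      1.607     0.6043
  Change      0.1179   -0.07861    -0.1179
  Equil        1.146      1.528     0.4864
  solve Keq expr → x = -0.03931; check Q = 0.1787

x = -0.03931 M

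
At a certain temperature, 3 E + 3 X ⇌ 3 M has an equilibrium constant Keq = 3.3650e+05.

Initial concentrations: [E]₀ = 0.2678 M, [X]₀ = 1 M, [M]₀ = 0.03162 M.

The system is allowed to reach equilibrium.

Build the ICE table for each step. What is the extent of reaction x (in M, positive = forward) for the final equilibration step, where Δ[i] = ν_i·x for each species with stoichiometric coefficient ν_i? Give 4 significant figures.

Q₀ = 0.001646 vs Keq = 3.3650e+05 ⇒ Q<K, forward
Step 1:
                  E         X         M
  Initial    0.2678         1   0.03162
  Change    -0.2621   -0.2621    0.2621
  Equil    0.005722    0.7379    0.2937
  solve Keq expr → x = 0.08736; check Q = 3.3650e+05

x = 0.08736 M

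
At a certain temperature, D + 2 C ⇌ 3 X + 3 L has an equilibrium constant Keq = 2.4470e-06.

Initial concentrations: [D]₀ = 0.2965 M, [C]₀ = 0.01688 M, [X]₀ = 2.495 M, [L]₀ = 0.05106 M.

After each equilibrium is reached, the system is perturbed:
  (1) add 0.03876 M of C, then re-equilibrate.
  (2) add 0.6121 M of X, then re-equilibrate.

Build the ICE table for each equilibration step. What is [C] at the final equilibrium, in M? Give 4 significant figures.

Q₀ = 24.47 vs Keq = 2.4470e-06 ⇒ Q>K, reverse
Step 1:
                    D           C           X           L
  init         0.2965     0.01688       2.495     0.05106
  Δ           0.01685      0.0337    -0.05055    -0.05055
  eq           0.3133     0.05058       2.444  5.1210e-04
  solve Keq expr → x = -0.01685; check Q = 2.4470e-06
Then add 0.03876 M of C.
Step 2:
                    D           C           X           L
  init         0.3133     0.08934       2.444  5.1210e-04
  Δ       -7.8392e-05 -1.5678e-04  2.3518e-04  2.3518e-04
  eq           0.3133     0.08918       2.445  7.4727e-04
  solve Keq expr → x = 7.8392e-05; check Q = 2.4470e-06
Then add 0.6121 M of X.
Step 3:
                    D           C           X           L
  init         0.3133     0.08918       3.057  7.4727e-04
  Δ        4.9710e-05  9.9421e-05 -1.4913e-04 -1.4913e-04
  eq           0.3133     0.08928       3.057  5.9814e-04
  solve Keq expr → x = -4.9710e-05; check Q = 2.4470e-06

[C]_eq = 0.08928 M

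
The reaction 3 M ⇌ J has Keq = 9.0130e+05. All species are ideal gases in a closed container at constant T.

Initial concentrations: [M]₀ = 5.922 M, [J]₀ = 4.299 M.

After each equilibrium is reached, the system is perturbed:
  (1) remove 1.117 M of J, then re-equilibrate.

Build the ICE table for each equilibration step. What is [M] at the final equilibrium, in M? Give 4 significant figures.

[M]_eq = 0.01788 M

Q₀ = 0.0207 vs Keq = 9.0130e+05 ⇒ Q<K, forward
Step 1:
                    M           J
  I             5.922       4.299
  C            -5.903       1.968
  E           0.01909       6.267
  solve Keq expr → x = 1.968; check Q = 9.0130e+05
Then remove 1.117 M of J.
Step 2:
                    M           J
  I           0.01909        5.15
  C         -0.001209  4.0284e-04
  E           0.01788        5.15
  solve Keq expr → x = 4.0284e-04; check Q = 9.0130e+05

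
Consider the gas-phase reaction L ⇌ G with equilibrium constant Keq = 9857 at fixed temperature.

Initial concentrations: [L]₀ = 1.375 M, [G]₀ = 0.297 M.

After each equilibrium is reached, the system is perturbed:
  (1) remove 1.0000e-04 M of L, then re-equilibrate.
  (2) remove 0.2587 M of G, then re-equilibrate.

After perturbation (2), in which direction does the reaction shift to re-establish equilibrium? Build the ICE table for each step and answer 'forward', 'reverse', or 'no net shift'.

Q₀ = 0.216 vs Keq = 9857 ⇒ Q<K, forward
Step 1:
                   L          G
  I            1.375      0.297
  C           -1.375      1.375
  E       1.6961e-04      1.672
  solve Keq expr → x = 1.375; check Q = 9857
Then remove 1.0000e-04 M of L.
Step 2:
                   L          G
  I       6.9608e-05      1.672
  C       9.9990e-05 -9.9990e-05
  E       1.6960e-04      1.672
  solve Keq expr → x = -9.9990e-05; check Q = 9857
Then remove 0.2587 M of G.
Step 3:
                   L          G
  I       1.6960e-04      1.413
  C       -2.6243e-05 2.6243e-05
  E       1.4336e-04      1.413
  solve Keq expr → x = 2.6243e-05; check Q = 9857

Direction: forward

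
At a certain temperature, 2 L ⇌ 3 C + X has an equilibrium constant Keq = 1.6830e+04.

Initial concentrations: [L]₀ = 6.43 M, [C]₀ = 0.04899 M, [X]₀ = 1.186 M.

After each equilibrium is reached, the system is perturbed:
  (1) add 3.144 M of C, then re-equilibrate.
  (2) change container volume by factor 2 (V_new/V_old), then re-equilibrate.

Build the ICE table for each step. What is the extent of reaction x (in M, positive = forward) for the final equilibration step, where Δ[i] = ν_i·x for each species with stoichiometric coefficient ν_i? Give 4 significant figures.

Q₀ = 3.3728e-06 vs Keq = 1.6830e+04 ⇒ Q<K, forward
Step 1:
                  L         C         X
  I            6.43   0.04899     1.186
  C          -6.001     9.001         3
  E          0.4294      9.05     4.186
  solve Keq expr → x = 3; check Q = 1.6830e+04
Then add 3.144 M of C.
Step 2:
                  L         C         X
  I          0.4294     12.19     4.186
  C          0.2084   -0.3127   -0.1042
  E          0.6378     11.88     4.082
  solve Keq expr → x = -0.1042; check Q = 1.6830e+04
Then change container volume by factor 2 (V_new/V_old).
Step 3:
                  L         C         X
  I          0.3189     5.941     2.041
  C         -0.1475    0.2212   0.07373
  E          0.1715     6.162     2.115
  solve Keq expr → x = 0.07373; check Q = 1.6830e+04

x = 0.07373 M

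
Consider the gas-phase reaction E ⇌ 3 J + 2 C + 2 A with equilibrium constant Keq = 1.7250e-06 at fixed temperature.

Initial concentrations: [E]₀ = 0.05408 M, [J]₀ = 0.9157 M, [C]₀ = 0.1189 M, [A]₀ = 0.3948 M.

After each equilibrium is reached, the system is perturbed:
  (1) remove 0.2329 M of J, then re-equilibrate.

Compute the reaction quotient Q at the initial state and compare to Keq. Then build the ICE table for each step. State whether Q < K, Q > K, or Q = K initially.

Q₀ = 0.03129; Q > K (proceeds reverse)

Q₀ = 0.03129 vs Keq = 1.7250e-06 ⇒ Q>K, reverse
Step 1:
                   E          J          C          A
  init       0.05408     0.9157     0.1189     0.3948
  Δ          0.05821    -0.1746    -0.1164    -0.1164
  eq          0.1123     0.7411   0.002478     0.2784
  solve Keq expr → x = -0.05821; check Q = 1.7250e-06
Then remove 0.2329 M of J.
Step 2:
                   E          J          C          A
  init        0.1123     0.5082   0.002478     0.2784
  Δ       -9.0310e-04   0.002709   0.001806   0.001806
  eq          0.1114     0.5109   0.004284     0.2802
  solve Keq expr → x = 9.0310e-04; check Q = 1.7250e-06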